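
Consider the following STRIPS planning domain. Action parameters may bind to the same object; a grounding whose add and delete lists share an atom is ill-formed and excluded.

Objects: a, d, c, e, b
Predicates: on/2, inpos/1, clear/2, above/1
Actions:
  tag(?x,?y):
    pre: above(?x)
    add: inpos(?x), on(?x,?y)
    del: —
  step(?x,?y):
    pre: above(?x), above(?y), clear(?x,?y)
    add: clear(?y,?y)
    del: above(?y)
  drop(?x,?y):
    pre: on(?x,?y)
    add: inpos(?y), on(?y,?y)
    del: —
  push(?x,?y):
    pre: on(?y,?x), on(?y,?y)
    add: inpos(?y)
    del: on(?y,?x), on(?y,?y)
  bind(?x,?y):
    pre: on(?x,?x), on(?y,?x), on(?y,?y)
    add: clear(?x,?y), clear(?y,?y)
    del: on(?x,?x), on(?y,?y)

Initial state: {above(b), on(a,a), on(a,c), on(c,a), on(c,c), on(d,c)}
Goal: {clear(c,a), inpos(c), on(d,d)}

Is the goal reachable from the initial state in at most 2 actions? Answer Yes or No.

1. tag(b,d)  →  {above(b), inpos(b), on(a,a), on(a,c), on(b,d), on(c,a), on(c,c), on(d,c)}
2. drop(a,c)  →  {above(b), inpos(b), inpos(c), on(a,a), on(a,c), on(b,d), on(c,a), on(c,c), on(d,c)}
3. drop(b,d)  →  {above(b), inpos(b), inpos(c), inpos(d), on(a,a), on(a,c), on(b,d), on(c,a), on(c,c), on(d,c), on(d,d)}
4. bind(c,a)  →  {above(b), clear(a,a), clear(c,a), inpos(b), inpos(c), inpos(d), on(a,c), on(b,d), on(c,a), on(d,c), on(d,d)}
optimal plan length = 4; 4 > 2

No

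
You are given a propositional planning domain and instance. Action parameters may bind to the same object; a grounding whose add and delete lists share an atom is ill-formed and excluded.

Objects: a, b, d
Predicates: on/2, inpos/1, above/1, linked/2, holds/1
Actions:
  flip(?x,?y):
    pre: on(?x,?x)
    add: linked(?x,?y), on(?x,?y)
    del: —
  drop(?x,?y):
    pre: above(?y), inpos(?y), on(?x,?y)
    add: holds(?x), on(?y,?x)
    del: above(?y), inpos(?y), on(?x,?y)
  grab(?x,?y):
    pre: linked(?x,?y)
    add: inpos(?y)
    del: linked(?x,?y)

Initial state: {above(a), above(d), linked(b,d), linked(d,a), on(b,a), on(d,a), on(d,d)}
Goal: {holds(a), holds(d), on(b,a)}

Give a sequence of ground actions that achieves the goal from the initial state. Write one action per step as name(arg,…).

1. grab(b,d)  →  {above(a), above(d), inpos(d), linked(d,a), on(b,a), on(d,a), on(d,d)}
2. grab(d,a)  →  {above(a), above(d), inpos(a), inpos(d), on(b,a), on(d,a), on(d,d)}
3. drop(d,a)  →  {above(d), holds(d), inpos(d), on(a,d), on(b,a), on(d,d)}
4. drop(a,d)  →  {holds(a), holds(d), on(b,a), on(d,a), on(d,d)}

grab(b,d); grab(d,a); drop(d,a); drop(a,d)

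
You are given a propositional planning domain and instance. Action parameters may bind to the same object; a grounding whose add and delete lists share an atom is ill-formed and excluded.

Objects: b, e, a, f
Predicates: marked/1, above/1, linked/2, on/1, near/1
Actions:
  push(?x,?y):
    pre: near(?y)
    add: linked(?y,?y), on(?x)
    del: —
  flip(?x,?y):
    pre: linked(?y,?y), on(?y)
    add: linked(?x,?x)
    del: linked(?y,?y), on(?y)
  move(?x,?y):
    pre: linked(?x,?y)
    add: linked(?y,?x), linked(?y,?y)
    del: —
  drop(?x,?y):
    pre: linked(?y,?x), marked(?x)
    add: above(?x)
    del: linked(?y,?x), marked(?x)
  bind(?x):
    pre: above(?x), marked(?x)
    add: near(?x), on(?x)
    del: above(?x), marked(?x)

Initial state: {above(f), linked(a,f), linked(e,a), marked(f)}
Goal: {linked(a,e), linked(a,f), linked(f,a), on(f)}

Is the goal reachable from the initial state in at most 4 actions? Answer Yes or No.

Yes

1. move(e,a)  →  {above(f), linked(a,a), linked(a,e), linked(a,f), linked(e,a), marked(f)}
2. move(a,f)  →  {above(f), linked(a,a), linked(a,e), linked(a,f), linked(e,a), linked(f,a), linked(f,f), marked(f)}
3. bind(f)  →  {linked(a,a), linked(a,e), linked(a,f), linked(e,a), linked(f,a), linked(f,f), near(f), on(f)}
optimal plan length = 3; 3 ≤ 4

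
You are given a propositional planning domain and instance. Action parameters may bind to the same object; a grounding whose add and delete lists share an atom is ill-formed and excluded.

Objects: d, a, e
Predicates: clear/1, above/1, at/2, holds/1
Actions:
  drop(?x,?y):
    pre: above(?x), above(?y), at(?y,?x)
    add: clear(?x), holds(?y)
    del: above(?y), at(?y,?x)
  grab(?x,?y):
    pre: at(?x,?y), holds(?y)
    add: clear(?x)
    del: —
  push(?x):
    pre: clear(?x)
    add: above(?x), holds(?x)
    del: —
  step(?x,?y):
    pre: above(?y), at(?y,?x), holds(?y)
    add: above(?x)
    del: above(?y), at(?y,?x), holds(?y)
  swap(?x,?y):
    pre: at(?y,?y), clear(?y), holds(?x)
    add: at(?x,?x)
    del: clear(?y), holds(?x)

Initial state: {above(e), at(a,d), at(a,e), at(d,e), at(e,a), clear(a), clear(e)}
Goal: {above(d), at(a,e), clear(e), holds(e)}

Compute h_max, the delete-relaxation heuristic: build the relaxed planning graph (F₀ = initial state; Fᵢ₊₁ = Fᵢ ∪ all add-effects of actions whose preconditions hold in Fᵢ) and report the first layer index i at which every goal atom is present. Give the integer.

2

F0 = init (7 atoms)
F1 = F0 ∪ {above(a), holds(a), holds(e)}  (10 atoms)
F2 = F1 ∪ {above(d), clear(d)}  (12 atoms)
goal ⊆ F2  ⇒  h_max = 2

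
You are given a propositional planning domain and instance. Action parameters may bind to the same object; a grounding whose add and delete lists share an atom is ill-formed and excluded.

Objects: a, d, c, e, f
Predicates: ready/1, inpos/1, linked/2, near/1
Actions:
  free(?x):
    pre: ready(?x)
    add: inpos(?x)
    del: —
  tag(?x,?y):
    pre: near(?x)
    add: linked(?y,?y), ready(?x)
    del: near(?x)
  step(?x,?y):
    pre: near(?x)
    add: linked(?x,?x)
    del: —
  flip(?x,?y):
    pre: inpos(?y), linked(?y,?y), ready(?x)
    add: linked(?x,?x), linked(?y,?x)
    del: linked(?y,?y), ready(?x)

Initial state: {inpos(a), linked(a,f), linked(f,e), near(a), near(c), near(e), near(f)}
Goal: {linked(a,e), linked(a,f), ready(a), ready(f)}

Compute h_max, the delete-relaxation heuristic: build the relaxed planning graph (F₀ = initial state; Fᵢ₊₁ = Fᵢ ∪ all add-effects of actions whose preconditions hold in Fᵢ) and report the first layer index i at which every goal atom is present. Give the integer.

F0 = init (7 atoms)
F1 = F0 ∪ {linked(a,a), linked(c,c), linked(d,d), linked(e,e), linked(f,f), ready(a), ready(c), ready(e), ready(f)}  (16 atoms)
F2 = F1 ∪ {inpos(c), inpos(e), inpos(f), linked(a,c), linked(a,e)}  (21 atoms)
goal ⊆ F2  ⇒  h_max = 2

2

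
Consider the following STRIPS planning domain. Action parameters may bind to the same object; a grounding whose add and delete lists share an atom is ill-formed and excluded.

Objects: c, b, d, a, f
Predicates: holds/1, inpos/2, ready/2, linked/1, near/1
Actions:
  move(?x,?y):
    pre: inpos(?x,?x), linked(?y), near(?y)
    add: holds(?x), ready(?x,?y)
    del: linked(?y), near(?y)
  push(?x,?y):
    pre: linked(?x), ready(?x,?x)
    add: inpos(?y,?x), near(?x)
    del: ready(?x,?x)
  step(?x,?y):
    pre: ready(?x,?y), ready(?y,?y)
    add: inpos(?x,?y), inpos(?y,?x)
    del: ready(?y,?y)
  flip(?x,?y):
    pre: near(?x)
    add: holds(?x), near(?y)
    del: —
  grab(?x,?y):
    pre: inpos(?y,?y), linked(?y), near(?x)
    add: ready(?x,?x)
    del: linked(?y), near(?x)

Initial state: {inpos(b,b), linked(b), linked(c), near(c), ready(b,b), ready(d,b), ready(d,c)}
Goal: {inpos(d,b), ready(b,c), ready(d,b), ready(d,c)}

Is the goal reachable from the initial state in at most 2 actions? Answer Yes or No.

Yes

1. move(b,c)  →  {holds(b), inpos(b,b), linked(b), ready(b,b), ready(b,c), ready(d,b), ready(d,c)}
2. push(b,d)  →  {holds(b), inpos(b,b), inpos(d,b), linked(b), near(b), ready(b,c), ready(d,b), ready(d,c)}
optimal plan length = 2; 2 ≤ 2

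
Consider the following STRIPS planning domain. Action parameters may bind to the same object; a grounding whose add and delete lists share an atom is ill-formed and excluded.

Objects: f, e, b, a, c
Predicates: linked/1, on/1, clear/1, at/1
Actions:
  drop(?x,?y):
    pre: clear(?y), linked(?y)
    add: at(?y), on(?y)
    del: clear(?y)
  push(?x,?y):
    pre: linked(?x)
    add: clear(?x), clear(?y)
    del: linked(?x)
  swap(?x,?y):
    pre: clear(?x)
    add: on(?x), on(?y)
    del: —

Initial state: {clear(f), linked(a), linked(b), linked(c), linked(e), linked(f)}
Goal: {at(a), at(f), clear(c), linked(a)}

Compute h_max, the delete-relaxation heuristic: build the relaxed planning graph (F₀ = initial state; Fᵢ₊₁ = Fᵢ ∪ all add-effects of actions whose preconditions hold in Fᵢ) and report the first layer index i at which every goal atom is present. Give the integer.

F0 = init (6 atoms)
F1 = F0 ∪ {at(f), clear(a), clear(b), clear(c), clear(e), on(a), on(b), on(c), on(e), on(f)}  (16 atoms)
F2 = F1 ∪ {at(a), at(b), at(c), at(e)}  (20 atoms)
goal ⊆ F2  ⇒  h_max = 2

2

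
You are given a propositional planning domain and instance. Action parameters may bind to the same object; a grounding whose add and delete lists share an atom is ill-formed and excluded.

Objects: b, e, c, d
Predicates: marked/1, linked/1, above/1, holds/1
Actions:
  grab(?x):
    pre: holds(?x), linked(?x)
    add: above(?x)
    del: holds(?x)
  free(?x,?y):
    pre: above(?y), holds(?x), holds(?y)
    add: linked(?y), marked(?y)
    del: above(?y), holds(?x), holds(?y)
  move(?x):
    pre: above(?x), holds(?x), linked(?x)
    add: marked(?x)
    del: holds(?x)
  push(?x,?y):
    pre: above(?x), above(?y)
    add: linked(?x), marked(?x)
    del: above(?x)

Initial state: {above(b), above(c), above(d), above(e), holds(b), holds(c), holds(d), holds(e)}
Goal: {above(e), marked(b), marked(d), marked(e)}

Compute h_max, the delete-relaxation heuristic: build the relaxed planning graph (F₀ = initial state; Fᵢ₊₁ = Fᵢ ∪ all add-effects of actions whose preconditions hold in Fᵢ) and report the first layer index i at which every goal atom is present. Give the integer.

1

F0 = init (8 atoms)
F1 = F0 ∪ {linked(b), linked(c), linked(d), linked(e), marked(b), marked(c), marked(d), marked(e)}  (16 atoms)
goal ⊆ F1  ⇒  h_max = 1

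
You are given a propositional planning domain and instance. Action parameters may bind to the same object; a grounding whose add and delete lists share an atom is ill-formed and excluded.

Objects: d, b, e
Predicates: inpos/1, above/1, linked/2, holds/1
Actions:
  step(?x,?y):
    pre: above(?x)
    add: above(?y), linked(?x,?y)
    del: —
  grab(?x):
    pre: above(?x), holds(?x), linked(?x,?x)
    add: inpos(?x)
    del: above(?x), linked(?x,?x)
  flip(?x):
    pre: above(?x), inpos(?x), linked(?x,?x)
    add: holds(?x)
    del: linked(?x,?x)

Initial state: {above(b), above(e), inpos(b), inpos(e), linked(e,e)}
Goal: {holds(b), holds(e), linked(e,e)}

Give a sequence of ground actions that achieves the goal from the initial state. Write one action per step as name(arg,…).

1. step(b,b)  →  {above(b), above(e), inpos(b), inpos(e), linked(b,b), linked(e,e)}
2. flip(b)  →  {above(b), above(e), holds(b), inpos(b), inpos(e), linked(e,e)}
3. flip(e)  →  {above(b), above(e), holds(b), holds(e), inpos(b), inpos(e)}
4. step(e,e)  →  {above(b), above(e), holds(b), holds(e), inpos(b), inpos(e), linked(e,e)}

step(b,b); flip(b); flip(e); step(e,e)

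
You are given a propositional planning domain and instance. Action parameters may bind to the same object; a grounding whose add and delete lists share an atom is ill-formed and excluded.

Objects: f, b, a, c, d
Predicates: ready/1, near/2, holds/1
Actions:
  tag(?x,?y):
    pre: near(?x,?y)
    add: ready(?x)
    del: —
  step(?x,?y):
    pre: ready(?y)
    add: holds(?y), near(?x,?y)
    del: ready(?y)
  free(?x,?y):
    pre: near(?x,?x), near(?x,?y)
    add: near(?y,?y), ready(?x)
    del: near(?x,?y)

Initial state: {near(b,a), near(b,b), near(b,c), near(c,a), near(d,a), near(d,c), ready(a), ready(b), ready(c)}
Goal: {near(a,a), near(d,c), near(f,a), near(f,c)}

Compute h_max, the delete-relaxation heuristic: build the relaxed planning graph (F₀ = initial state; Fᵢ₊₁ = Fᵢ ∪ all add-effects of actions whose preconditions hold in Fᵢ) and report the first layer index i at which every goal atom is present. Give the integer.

F0 = init (9 atoms)
F1 = F0 ∪ {holds(a), holds(b), holds(c), near(a,a), near(a,b), near(a,c), near(c,b), near(c,c), near(d,b), near(f,a), near(f,b), near(f,c), ready(d)}  (22 atoms)
goal ⊆ F1  ⇒  h_max = 1

1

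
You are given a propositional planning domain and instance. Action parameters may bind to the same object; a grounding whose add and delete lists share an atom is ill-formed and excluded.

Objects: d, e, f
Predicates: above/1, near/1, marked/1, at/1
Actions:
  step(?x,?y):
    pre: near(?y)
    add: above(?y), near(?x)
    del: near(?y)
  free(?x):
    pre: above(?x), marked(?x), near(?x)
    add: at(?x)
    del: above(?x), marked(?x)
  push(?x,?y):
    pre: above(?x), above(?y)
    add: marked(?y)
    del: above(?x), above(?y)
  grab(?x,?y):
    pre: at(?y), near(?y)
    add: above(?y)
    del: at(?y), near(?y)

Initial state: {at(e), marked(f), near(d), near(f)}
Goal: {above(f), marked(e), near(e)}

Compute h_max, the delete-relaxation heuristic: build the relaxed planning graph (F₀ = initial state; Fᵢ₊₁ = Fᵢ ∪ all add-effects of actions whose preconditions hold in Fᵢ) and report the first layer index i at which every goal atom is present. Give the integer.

F0 = init (4 atoms)
F1 = F0 ∪ {above(d), above(f), near(e)}  (7 atoms)
F2 = F1 ∪ {above(e), at(f), marked(d)}  (10 atoms)
F3 = F2 ∪ {at(d), marked(e)}  (12 atoms)
goal ⊆ F3  ⇒  h_max = 3

3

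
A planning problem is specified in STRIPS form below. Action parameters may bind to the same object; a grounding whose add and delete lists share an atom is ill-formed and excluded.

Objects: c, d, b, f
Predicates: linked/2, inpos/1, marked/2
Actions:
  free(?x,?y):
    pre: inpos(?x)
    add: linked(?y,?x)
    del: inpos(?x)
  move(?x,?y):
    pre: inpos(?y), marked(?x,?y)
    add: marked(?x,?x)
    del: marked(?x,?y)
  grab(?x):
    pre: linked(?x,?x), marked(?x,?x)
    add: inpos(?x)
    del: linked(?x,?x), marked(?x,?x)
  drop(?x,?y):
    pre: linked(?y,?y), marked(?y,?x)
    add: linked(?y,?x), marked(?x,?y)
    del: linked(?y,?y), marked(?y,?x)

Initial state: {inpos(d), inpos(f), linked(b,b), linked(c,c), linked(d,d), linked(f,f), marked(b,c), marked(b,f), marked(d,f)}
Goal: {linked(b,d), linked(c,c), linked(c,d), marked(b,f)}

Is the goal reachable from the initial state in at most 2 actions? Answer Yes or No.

1. free(d,c)  →  {inpos(f), linked(b,b), linked(c,c), linked(c,d), linked(d,d), linked(f,f), marked(b,c), marked(b,f), marked(d,f)}
2. move(d,f)  →  {inpos(f), linked(b,b), linked(c,c), linked(c,d), linked(d,d), linked(f,f), marked(b,c), marked(b,f), marked(d,d)}
3. grab(d)  →  {inpos(d), inpos(f), linked(b,b), linked(c,c), linked(c,d), linked(f,f), marked(b,c), marked(b,f)}
4. free(d,b)  →  {inpos(f), linked(b,b), linked(b,d), linked(c,c), linked(c,d), linked(f,f), marked(b,c), marked(b,f)}
optimal plan length = 4; 4 > 2

No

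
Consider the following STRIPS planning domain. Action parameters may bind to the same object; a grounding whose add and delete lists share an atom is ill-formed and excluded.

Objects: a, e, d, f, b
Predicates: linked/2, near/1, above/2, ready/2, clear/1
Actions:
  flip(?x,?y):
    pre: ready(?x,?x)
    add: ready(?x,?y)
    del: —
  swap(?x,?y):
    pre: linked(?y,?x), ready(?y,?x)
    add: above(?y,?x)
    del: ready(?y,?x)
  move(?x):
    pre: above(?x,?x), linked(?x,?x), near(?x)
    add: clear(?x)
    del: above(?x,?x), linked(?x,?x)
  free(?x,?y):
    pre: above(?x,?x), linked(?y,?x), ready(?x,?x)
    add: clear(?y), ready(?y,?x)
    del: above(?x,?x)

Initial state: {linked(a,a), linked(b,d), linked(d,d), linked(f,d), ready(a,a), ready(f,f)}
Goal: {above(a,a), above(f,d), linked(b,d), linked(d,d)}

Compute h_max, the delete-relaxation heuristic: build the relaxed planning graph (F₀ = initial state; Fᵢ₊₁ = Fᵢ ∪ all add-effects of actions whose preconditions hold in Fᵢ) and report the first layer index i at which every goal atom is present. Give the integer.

F0 = init (6 atoms)
F1 = F0 ∪ {above(a,a), ready(a,b), ready(a,d), ready(a,e), ready(a,f), ready(f,a), ready(f,b), ready(f,d), ready(f,e)}  (15 atoms)
F2 = F1 ∪ {above(f,d), clear(a)}  (17 atoms)
goal ⊆ F2  ⇒  h_max = 2

2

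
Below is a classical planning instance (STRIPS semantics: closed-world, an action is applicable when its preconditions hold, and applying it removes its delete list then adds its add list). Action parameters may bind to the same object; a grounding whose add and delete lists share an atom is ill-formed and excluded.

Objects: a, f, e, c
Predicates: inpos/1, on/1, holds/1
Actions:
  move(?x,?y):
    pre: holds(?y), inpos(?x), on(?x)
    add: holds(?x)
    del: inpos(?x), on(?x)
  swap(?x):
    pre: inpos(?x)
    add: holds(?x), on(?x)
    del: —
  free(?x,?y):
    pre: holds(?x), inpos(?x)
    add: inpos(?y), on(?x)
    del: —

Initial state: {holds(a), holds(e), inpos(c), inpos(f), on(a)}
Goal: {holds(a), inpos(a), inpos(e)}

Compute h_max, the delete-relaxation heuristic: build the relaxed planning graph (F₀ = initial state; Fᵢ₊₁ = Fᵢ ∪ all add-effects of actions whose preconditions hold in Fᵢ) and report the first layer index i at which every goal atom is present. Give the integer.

F0 = init (5 atoms)
F1 = F0 ∪ {holds(c), holds(f), on(c), on(f)}  (9 atoms)
F2 = F1 ∪ {inpos(a), inpos(e)}  (11 atoms)
goal ⊆ F2  ⇒  h_max = 2

2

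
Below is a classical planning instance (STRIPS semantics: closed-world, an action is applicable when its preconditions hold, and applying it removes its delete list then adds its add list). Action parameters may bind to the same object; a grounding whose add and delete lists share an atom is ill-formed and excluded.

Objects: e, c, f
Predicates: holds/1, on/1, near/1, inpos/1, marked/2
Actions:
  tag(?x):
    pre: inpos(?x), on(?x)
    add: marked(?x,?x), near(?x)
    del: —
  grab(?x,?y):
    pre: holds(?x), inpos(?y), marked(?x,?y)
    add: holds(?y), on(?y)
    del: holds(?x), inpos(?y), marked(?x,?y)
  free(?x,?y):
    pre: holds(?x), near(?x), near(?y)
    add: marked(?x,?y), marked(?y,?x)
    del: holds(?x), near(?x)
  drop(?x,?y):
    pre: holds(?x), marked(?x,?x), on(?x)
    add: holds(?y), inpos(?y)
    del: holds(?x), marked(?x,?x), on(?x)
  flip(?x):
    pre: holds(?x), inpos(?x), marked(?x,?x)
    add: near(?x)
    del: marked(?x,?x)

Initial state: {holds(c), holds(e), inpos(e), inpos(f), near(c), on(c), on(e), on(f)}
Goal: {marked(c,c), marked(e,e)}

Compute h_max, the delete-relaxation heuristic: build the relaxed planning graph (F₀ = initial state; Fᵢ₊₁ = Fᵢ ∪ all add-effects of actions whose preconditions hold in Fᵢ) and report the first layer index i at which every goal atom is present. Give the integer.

F0 = init (8 atoms)
F1 = F0 ∪ {marked(c,c), marked(e,e), marked(f,f), near(e), near(f)}  (13 atoms)
goal ⊆ F1  ⇒  h_max = 1

1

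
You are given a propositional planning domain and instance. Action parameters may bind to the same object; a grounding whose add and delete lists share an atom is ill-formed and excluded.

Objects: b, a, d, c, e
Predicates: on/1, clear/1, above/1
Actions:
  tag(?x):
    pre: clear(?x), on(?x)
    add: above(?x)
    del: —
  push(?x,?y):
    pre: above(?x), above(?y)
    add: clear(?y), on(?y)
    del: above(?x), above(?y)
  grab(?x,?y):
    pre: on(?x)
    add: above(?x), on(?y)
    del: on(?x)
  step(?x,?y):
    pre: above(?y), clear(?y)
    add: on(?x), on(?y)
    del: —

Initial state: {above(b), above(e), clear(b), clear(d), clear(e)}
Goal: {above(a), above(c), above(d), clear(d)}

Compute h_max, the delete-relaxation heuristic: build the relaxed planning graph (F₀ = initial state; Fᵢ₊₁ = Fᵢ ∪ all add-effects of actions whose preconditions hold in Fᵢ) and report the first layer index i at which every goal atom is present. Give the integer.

F0 = init (5 atoms)
F1 = F0 ∪ {on(a), on(b), on(c), on(d), on(e)}  (10 atoms)
F2 = F1 ∪ {above(a), above(c), above(d)}  (13 atoms)
goal ⊆ F2  ⇒  h_max = 2

2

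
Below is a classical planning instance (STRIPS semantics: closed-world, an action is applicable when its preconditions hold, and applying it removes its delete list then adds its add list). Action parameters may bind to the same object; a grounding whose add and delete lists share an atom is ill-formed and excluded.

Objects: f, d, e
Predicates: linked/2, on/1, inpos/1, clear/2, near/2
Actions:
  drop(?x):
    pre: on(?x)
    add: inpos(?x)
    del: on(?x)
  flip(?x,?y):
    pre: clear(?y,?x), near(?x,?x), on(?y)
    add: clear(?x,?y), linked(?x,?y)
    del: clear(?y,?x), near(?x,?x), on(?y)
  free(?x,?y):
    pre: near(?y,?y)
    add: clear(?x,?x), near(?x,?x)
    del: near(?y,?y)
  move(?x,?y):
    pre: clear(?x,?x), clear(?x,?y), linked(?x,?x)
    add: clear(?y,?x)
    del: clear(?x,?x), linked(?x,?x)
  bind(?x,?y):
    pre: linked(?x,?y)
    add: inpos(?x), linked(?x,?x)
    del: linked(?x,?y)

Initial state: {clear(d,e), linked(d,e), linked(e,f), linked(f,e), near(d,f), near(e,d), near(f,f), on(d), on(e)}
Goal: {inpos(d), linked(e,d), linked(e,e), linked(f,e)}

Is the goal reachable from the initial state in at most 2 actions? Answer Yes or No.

No

1. free(e,f)  →  {clear(d,e), clear(e,e), linked(d,e), linked(e,f), linked(f,e), near(d,f), near(e,d), near(e,e), on(d), on(e)}
2. flip(e,d)  →  {clear(e,d), clear(e,e), linked(d,e), linked(e,d), linked(e,f), linked(f,e), near(d,f), near(e,d), on(e)}
3. bind(d,e)  →  {clear(e,d), clear(e,e), inpos(d), linked(d,d), linked(e,d), linked(e,f), linked(f,e), near(d,f), near(e,d), on(e)}
4. bind(e,f)  →  {clear(e,d), clear(e,e), inpos(d), inpos(e), linked(d,d), linked(e,d), linked(e,e), linked(f,e), near(d,f), near(e,d), on(e)}
optimal plan length = 4; 4 > 2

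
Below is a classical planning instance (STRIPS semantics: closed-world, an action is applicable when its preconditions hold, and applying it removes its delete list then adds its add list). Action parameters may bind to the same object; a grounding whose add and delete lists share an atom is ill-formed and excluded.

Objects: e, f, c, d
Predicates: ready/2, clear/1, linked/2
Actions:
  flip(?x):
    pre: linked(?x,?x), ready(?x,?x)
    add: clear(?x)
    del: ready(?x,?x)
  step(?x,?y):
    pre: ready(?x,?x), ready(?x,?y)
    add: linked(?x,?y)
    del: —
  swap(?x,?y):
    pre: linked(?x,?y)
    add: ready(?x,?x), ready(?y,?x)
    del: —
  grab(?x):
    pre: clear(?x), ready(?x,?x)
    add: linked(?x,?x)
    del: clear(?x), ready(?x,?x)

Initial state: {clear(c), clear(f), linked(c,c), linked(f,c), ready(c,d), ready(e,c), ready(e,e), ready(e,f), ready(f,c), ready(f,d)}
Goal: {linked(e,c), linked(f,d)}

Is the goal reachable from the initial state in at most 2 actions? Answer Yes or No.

1. step(e,c)  →  {clear(c), clear(f), linked(c,c), linked(e,c), linked(f,c), ready(c,d), ready(e,c), ready(e,e), ready(e,f), ready(f,c), ready(f,d)}
2. swap(f,c)  →  {clear(c), clear(f), linked(c,c), linked(e,c), linked(f,c), ready(c,d), ready(c,f), ready(e,c), ready(e,e), ready(e,f), ready(f,c), ready(f,d), ready(f,f)}
3. step(f,d)  →  {clear(c), clear(f), linked(c,c), linked(e,c), linked(f,c), linked(f,d), ready(c,d), ready(c,f), ready(e,c), ready(e,e), ready(e,f), ready(f,c), ready(f,d), ready(f,f)}
optimal plan length = 3; 3 > 2

No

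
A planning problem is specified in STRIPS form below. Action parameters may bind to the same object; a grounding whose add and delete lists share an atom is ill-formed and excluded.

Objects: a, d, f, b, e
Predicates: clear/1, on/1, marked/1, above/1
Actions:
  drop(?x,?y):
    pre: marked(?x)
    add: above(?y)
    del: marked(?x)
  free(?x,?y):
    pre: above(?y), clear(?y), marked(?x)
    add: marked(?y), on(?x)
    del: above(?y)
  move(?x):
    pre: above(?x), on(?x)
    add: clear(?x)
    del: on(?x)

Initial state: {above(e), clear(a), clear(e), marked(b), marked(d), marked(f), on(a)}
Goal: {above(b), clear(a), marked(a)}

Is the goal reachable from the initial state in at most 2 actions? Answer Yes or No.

No

1. drop(d,a)  →  {above(a), above(e), clear(a), clear(e), marked(b), marked(f), on(a)}
2. drop(f,b)  →  {above(a), above(b), above(e), clear(a), clear(e), marked(b), on(a)}
3. free(b,a)  →  {above(b), above(e), clear(a), clear(e), marked(a), marked(b), on(a), on(b)}
optimal plan length = 3; 3 > 2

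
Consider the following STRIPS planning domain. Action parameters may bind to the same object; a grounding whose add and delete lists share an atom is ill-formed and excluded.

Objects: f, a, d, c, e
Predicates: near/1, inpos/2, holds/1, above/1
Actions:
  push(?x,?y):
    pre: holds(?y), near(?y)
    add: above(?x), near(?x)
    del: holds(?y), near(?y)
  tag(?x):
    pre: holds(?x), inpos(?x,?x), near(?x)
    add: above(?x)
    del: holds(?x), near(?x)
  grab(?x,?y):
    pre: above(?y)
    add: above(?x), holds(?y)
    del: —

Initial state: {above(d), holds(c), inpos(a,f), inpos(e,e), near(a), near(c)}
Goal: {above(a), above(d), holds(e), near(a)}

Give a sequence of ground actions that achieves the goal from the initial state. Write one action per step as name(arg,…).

push(e,c); grab(a,e)

1. push(e,c)  →  {above(d), above(e), inpos(a,f), inpos(e,e), near(a), near(e)}
2. grab(a,e)  →  {above(a), above(d), above(e), holds(e), inpos(a,f), inpos(e,e), near(a), near(e)}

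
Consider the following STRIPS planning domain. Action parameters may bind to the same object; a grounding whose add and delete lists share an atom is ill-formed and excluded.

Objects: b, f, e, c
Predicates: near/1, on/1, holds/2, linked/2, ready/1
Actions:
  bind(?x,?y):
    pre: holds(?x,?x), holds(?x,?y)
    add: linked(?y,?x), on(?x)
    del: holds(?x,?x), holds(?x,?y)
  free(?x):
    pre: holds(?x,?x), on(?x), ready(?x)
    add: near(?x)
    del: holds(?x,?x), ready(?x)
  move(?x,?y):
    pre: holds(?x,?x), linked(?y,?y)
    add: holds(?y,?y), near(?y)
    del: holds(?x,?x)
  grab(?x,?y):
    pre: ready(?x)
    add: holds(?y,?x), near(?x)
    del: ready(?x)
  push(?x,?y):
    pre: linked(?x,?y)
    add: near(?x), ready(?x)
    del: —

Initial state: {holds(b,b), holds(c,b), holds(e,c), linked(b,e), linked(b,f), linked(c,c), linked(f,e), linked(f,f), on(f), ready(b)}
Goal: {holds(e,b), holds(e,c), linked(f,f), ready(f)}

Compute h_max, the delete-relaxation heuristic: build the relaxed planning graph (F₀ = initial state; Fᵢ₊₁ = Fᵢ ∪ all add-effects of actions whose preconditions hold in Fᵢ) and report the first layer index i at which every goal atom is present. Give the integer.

F0 = init (10 atoms)
F1 = F0 ∪ {holds(c,c), holds(e,b), holds(f,b), holds(f,f), linked(b,b), near(b), near(c), near(f), on(b), ready(c), ready(f)}  (21 atoms)
goal ⊆ F1  ⇒  h_max = 1

1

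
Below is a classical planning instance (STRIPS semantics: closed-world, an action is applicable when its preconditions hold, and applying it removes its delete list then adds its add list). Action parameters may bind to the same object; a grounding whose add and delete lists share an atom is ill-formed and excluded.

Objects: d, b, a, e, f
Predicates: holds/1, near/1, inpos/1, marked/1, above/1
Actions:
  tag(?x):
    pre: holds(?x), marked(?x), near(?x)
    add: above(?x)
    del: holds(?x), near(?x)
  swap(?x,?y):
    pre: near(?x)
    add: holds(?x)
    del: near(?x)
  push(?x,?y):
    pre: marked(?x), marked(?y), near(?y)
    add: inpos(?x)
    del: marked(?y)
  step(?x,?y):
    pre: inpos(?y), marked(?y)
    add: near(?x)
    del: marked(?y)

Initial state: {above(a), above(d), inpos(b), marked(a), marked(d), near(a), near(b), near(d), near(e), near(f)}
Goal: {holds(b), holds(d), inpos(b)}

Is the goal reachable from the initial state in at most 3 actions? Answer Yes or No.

1. swap(d,d)  →  {above(a), above(d), holds(d), inpos(b), marked(a), marked(d), near(a), near(b), near(e), near(f)}
2. swap(b,d)  →  {above(a), above(d), holds(b), holds(d), inpos(b), marked(a), marked(d), near(a), near(e), near(f)}
optimal plan length = 2; 2 ≤ 3

Yes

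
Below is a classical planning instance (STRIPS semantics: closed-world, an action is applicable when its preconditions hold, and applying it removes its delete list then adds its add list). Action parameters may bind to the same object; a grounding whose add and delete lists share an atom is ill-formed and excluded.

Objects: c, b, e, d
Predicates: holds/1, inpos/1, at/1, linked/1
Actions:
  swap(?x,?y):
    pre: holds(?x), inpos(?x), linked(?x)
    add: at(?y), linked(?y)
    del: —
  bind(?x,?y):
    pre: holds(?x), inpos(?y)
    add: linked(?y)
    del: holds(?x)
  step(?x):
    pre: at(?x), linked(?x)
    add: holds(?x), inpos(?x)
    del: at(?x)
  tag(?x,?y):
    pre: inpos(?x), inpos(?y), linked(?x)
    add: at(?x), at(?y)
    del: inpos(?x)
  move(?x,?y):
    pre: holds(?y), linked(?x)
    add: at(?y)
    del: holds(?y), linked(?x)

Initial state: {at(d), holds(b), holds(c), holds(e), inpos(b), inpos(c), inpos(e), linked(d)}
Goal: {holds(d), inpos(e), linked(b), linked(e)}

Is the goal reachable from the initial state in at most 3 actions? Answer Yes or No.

1. bind(c,b)  →  {at(d), holds(b), holds(e), inpos(b), inpos(c), inpos(e), linked(b), linked(d)}
2. swap(b,e)  →  {at(d), at(e), holds(b), holds(e), inpos(b), inpos(c), inpos(e), linked(b), linked(d), linked(e)}
3. step(d)  →  {at(e), holds(b), holds(d), holds(e), inpos(b), inpos(c), inpos(d), inpos(e), linked(b), linked(d), linked(e)}
optimal plan length = 3; 3 ≤ 3

Yes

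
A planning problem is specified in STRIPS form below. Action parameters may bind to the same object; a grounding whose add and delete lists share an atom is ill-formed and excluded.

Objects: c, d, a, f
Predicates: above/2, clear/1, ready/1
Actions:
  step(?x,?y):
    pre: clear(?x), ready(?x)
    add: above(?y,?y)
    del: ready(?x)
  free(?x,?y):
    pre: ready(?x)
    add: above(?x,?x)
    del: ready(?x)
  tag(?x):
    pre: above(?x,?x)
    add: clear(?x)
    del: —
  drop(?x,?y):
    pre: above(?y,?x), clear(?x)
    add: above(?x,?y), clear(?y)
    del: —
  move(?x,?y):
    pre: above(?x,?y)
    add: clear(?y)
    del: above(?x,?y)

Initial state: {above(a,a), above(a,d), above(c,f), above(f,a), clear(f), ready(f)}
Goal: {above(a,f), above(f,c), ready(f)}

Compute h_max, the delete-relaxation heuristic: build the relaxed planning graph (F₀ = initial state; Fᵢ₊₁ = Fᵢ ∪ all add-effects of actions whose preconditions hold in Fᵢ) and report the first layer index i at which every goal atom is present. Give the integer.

2

F0 = init (6 atoms)
F1 = F0 ∪ {above(c,c), above(d,d), above(f,c), above(f,f), clear(a), clear(c), clear(d)}  (13 atoms)
F2 = F1 ∪ {above(a,f), above(d,a)}  (15 atoms)
goal ⊆ F2  ⇒  h_max = 2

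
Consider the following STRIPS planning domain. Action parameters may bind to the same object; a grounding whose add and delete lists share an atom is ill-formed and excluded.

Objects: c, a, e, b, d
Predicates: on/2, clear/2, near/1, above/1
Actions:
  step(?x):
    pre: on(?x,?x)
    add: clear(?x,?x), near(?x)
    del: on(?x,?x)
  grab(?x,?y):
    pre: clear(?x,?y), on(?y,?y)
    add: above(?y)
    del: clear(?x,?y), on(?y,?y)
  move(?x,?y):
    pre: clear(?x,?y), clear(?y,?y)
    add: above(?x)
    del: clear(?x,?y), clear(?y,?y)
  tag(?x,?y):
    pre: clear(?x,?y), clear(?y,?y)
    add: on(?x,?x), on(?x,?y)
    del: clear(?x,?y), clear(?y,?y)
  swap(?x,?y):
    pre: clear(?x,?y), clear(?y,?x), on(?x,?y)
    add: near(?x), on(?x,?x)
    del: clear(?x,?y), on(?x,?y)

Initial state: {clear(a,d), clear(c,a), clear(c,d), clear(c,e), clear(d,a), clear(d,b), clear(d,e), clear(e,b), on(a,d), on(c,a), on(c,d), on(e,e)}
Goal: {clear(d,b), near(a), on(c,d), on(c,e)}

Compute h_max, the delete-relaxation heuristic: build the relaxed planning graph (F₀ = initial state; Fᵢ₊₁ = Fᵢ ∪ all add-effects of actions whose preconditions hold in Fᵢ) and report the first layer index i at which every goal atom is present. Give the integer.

F0 = init (12 atoms)
F1 = F0 ∪ {above(e), clear(e,e), near(a), near(e), on(a,a)}  (17 atoms)
F2 = F1 ∪ {above(a), above(c), above(d), clear(a,a), on(c,c), on(c,e), on(d,d), on(d,e)}  (25 atoms)
goal ⊆ F2  ⇒  h_max = 2

2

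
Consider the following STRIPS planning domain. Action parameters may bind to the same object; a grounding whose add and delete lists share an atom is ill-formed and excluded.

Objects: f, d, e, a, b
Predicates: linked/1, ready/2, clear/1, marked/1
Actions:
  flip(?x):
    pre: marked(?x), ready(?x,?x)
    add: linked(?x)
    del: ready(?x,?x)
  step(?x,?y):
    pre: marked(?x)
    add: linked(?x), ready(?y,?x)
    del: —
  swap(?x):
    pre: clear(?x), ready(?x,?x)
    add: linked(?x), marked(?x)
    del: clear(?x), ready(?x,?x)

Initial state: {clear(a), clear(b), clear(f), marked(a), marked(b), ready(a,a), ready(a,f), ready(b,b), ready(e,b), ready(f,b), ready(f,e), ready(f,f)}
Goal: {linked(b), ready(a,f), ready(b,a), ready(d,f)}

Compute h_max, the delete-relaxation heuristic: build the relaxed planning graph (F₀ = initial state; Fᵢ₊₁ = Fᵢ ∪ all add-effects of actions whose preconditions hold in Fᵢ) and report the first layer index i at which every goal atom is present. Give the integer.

2

F0 = init (12 atoms)
F1 = F0 ∪ {linked(a), linked(b), linked(f), marked(f), ready(a,b), ready(b,a), ready(d,a), ready(d,b), ready(e,a), ready(f,a)}  (22 atoms)
F2 = F1 ∪ {ready(b,f), ready(d,f), ready(e,f)}  (25 atoms)
goal ⊆ F2  ⇒  h_max = 2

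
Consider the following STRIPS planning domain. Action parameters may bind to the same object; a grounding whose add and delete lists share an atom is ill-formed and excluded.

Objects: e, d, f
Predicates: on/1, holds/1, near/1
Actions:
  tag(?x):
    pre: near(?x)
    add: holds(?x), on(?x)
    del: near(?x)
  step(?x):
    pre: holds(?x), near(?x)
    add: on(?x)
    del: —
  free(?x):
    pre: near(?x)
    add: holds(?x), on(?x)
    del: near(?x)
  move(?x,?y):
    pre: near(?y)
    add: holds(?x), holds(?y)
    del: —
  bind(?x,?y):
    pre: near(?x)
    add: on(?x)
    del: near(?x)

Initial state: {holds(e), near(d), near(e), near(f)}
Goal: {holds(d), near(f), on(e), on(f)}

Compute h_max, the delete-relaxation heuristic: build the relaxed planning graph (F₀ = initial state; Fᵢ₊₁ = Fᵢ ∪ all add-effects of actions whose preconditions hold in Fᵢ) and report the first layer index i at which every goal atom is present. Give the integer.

F0 = init (4 atoms)
F1 = F0 ∪ {holds(d), holds(f), on(d), on(e), on(f)}  (9 atoms)
goal ⊆ F1  ⇒  h_max = 1

1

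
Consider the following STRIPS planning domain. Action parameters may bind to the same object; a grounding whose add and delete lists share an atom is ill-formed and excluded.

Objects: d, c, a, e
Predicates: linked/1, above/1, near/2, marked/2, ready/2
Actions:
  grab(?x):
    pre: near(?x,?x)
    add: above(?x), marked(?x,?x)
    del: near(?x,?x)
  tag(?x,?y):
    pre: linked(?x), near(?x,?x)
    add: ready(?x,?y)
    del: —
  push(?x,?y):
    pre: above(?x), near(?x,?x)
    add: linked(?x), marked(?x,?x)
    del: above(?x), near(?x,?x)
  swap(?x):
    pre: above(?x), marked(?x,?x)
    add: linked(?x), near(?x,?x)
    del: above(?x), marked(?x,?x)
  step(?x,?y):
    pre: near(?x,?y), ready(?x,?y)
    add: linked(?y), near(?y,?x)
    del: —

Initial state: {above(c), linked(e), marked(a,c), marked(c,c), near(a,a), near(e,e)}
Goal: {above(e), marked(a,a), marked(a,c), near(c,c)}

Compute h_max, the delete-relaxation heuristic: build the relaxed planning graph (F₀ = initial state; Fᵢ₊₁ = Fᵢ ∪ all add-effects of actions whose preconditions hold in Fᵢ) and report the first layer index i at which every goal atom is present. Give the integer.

F0 = init (6 atoms)
F1 = F0 ∪ {above(a), above(e), linked(c), marked(a,a), marked(e,e), near(c,c), ready(e,a), ready(e,c), ready(e,d), ready(e,e)}  (16 atoms)
goal ⊆ F1  ⇒  h_max = 1

1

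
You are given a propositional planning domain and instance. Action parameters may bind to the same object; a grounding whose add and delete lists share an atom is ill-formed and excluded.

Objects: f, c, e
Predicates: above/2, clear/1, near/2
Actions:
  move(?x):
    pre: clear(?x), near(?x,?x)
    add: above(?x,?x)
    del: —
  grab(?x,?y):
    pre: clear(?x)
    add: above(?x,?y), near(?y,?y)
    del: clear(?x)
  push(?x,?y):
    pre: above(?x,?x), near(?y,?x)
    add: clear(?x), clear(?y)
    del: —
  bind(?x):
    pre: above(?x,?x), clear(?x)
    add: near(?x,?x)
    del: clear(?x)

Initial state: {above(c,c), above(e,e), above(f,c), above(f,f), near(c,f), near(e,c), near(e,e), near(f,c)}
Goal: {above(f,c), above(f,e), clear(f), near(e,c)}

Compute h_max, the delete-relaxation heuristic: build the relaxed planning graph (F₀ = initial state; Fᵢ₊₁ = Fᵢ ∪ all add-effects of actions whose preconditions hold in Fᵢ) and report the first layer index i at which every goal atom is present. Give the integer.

F0 = init (8 atoms)
F1 = F0 ∪ {clear(c), clear(e), clear(f)}  (11 atoms)
F2 = F1 ∪ {above(c,e), above(c,f), above(e,c), above(e,f), above(f,e), near(c,c), near(f,f)}  (18 atoms)
goal ⊆ F2  ⇒  h_max = 2

2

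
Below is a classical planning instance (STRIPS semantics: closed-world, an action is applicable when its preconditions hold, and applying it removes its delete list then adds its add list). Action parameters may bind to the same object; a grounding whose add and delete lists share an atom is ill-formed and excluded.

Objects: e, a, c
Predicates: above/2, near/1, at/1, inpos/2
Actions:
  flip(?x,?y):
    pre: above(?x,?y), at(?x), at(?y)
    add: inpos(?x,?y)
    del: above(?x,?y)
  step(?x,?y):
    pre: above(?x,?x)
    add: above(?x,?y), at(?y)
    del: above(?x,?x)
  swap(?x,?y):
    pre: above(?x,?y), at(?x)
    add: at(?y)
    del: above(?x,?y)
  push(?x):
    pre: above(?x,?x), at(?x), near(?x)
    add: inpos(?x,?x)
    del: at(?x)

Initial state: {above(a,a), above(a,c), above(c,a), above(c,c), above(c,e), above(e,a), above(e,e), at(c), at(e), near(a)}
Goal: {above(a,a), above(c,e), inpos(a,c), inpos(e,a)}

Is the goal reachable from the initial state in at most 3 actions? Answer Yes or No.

1. step(e,a)  →  {above(a,a), above(a,c), above(c,a), above(c,c), above(c,e), above(e,a), at(a), at(c), at(e), near(a)}
2. flip(e,a)  →  {above(a,a), above(a,c), above(c,a), above(c,c), above(c,e), at(a), at(c), at(e), inpos(e,a), near(a)}
3. flip(a,c)  →  {above(a,a), above(c,a), above(c,c), above(c,e), at(a), at(c), at(e), inpos(a,c), inpos(e,a), near(a)}
optimal plan length = 3; 3 ≤ 3

Yes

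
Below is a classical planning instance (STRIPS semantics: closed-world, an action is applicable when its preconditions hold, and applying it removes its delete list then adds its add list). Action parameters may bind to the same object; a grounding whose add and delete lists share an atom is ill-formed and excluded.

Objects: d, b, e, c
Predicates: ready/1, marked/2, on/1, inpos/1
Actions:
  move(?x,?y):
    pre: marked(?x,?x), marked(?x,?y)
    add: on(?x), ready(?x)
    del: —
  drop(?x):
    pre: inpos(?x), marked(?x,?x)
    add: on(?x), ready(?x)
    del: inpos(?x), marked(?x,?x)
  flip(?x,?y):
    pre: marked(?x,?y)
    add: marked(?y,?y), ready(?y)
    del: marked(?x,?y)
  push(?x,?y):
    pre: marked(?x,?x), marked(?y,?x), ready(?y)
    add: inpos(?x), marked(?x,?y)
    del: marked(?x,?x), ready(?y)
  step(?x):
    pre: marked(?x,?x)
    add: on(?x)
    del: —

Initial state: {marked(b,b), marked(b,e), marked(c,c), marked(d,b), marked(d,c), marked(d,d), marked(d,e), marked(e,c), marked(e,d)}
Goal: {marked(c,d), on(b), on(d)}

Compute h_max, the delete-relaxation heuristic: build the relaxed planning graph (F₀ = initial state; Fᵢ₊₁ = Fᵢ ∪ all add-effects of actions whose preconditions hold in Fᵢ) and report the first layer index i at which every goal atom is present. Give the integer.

F0 = init (9 atoms)
F1 = F0 ∪ {marked(e,e), on(b), on(c), on(d), ready(b), ready(c), ready(d), ready(e)}  (17 atoms)
F2 = F1 ∪ {inpos(b), inpos(c), inpos(d), inpos(e), marked(b,d), marked(c,d), marked(c,e), marked(e,b), on(e)}  (26 atoms)
goal ⊆ F2  ⇒  h_max = 2

2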